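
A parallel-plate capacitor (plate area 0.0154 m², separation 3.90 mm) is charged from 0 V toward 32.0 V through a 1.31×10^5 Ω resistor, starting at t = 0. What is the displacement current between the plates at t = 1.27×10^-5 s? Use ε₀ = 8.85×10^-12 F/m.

With C = ε₀A/d = (8.85×10^-12)(0.0154)/(3.90×10^-3) = 3.495×10^-11 F, the time constant is τ = RC = 4.578×10^-6 s, so t/τ = 2.774 and e^(−t/τ) = 0.06241.
I_d = I_cond = (V₀/R) e^(−t/τ) = (2.443×10^-4)(0.06241) = 1.52×10^-5 A.

1.52×10^-5 A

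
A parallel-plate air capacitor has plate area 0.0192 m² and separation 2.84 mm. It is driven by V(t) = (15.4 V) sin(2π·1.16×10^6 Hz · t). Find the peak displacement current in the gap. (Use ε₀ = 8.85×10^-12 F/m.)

6.72×10^-3 A

The displacement current equals the conduction current C dV/dt, which peaks at C V₀ ω.
With C = ε₀A/d = (8.85×10^-12)(0.0192)/(2.84×10^-3) = 5.983×10^-11 F and ω = 2πf = 7.288×10^6 rad/s, I_d,max = (5.983×10^-11)(15.4)(7.288×10^6) = 6.72×10^-3 A.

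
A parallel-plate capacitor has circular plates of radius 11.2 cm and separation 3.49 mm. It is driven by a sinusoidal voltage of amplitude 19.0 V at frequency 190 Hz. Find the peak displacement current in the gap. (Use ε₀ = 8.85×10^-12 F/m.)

2.27×10^-6 A

The displacement current equals the conduction current C dV/dt, which peaks at C V₀ ω.
With C = ε₀A/d = (8.85×10^-12)(0.03941)/(3.49×10^-3) = 9.994×10^-11 F and ω = 2πf = 1194 rad/s, I_d,max = (9.994×10^-11)(19.0)(1194) = 2.27×10^-6 A.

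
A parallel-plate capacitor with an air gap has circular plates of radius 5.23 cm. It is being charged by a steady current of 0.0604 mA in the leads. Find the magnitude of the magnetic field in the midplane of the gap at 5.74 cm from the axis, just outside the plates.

2.10×10^-10 T

No conduction current crosses the gap, so I_d there equals the 6.04×10^-5 A in the leads.
With r > R the enclosed displacement current is the full I_d; B = μ₀ I_d / (2πr) = 2.10×10^-10 T.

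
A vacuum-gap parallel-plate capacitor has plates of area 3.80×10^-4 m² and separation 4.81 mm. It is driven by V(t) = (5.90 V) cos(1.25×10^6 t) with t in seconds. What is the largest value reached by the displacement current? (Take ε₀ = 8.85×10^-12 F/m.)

5.16×10^-6 A

(dE/dt)_max = V₀ω/d = 1.533×10^9 V/(m·s); ω = 1.25×10^6 rad/s.
I_d,max = ε₀ A (dE/dt)_max = (8.85×10^-12)(3.80×10^-4)(1.533×10^9) = 5.16×10^-6 A.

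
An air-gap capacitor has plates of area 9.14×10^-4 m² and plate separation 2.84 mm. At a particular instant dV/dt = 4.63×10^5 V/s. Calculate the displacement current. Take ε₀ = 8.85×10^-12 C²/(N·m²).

C = ε₀A/d = (8.85×10^-12)(9.14×10^-4)/(2.84×10^-3) = 2.848×10^-12 F.
I_d = C dV/dt = (2.848×10^-12)(4.63×10^5) = 1.32×10^-6 A.

1.32×10^-6 A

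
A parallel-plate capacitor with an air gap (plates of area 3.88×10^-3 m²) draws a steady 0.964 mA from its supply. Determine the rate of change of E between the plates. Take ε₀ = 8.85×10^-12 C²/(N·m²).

2.81×10^10 V/(m·s)

Charge continuity gives I_d = I = 9.64×10^-4 A between the plates.
Inverting I_d = ε₀ A dE/dt gives dE/dt = 9.64×10^-4 / (8.85×10^-12 · 3.88×10^-3) = 2.81×10^10 V/(m·s).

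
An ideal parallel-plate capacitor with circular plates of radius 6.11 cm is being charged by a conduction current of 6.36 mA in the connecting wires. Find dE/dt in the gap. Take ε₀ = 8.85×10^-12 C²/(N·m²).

6.13×10^10 V/(m·s)

Charge continuity gives I_d = I = 6.36×10^-3 A between the plates.
Inverting I_d = ε₀ A dE/dt gives dE/dt = 6.36×10^-3 / (8.85×10^-12 · 0.01173) = 6.13×10^10 V/(m·s).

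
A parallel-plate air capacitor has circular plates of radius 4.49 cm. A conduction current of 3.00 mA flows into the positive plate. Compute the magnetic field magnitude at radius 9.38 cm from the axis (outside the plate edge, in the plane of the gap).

No conduction current crosses the gap, so I_d there equals the 3.00×10^-3 A in the leads.
Outside the plates the loop encloses all of I_d, so B·2πr = μ₀ I_d and B = 6.40×10^-9 T.

6.40×10^-9 T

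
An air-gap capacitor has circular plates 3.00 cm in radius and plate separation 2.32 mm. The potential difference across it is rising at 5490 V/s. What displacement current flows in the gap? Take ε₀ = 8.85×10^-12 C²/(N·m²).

5.92×10^-8 A

The displacement current equals the charging current C dV/dt. With C = ε₀A/d = (8.85×10^-12)(2.827×10^-3)/(2.32×10^-3) = 1.078×10^-11 F, I_d = (1.078×10^-11)(5490) = 5.92×10^-8 A.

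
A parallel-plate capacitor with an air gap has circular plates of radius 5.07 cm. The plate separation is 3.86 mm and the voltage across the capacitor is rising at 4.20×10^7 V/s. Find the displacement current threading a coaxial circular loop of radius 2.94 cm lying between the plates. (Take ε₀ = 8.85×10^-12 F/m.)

dE/dt = (dV/dt)/d = 1.088×10^10 V/(m·s); I_d = ε₀(πR²)(dE/dt) = (8.85×10^-12)(8.075×10^-3)(1.088×10^10) = 7.775×10^-4 A.
The field is uniform, so I_d,enc = I_d (r/R)² = (7.775×10^-4)(2.94/5.07)² = 2.61×10^-4 A.

2.61×10^-4 A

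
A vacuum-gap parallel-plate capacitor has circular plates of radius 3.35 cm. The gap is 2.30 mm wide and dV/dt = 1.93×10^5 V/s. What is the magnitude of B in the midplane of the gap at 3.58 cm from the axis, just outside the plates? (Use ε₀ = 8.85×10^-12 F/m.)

I_d = C dV/dt with C = ε₀πR²/d = 1.357×10^-11 F, so I_d = (1.357×10^-11)(1.93×10^5) = 2.619×10^-6 A.
Outside the plates the loop encloses all of I_d, so B·2πr = μ₀ I_d and B = 1.46×10^-11 T.

1.46×10^-11 T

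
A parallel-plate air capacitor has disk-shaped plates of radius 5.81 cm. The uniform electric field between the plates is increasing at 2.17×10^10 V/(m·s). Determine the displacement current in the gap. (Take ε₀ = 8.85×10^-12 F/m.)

2.04×10^-3 A

With a uniform field, Φ_E = EA, so I_d = ε₀ A dE/dt = 2.04×10^-3 A.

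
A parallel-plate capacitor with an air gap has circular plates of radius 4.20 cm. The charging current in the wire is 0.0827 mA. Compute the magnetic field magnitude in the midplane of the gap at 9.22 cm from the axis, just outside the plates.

No conduction current crosses the gap, so I_d there equals the 8.27×10^-5 A in the leads.
Outside the plates the loop encloses all of I_d, so B·2πr = μ₀ I_d and B = 1.79×10^-10 T.

1.79×10^-10 T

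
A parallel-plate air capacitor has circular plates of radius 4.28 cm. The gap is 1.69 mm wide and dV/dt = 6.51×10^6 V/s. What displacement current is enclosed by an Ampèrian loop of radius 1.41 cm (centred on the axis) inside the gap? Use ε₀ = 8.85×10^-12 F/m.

2.13×10^-5 A

With E = V/d, dE/dt = 3.852×10^9 V/(m·s) and πR² = 5.755×10^-3 m², giving I_d = ε₀ πR² dE/dt = 1.962×10^-4 A.
Since J_d is uniform, the enclosed fraction is (r/R)² = 0.1085, giving I_d,enc = 2.13×10^-5 A.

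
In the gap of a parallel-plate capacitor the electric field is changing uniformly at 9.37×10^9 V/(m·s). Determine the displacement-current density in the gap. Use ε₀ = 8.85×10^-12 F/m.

0.0829 A/m²

J_d = ε₀ dE/dt = (8.85×10^-12)(9.37×10^9) = 0.0829 A/m².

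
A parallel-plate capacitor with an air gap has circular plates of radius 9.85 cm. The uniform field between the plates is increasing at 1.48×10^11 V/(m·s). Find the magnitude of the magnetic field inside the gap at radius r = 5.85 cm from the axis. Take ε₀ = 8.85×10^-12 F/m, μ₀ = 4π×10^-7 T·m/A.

4.81×10^-8 T

Total displacement current: I_d = ε₀(πR²)(dE/dt) = (8.85×10^-12)(0.03048)(1.48×10^11) = 0.03992 A.
For r < R the Ampère–Maxwell law gives B(2πr) = μ₀ I_d (r²/R²), so B = μ₀ I_d r/(2πR²) = (4π×10^-7)(0.03992)(0.0585)/(2π·0.0985²) = 4.81×10^-8 T.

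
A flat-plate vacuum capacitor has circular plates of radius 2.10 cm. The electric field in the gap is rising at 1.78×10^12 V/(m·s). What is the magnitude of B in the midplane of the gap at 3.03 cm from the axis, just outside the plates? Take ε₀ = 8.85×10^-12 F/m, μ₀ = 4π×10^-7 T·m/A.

1.44×10^-7 T

Total displacement current: I_d = ε₀(πR²)(dE/dt) = (8.85×10^-12)(1.385×10^-3)(1.78×10^12) = 0.02182 A.
For r ≥ R the full I_d is enclosed: B = μ₀ I_d/(2πr) = (4π×10^-7)(0.02182)/(2π·0.0303) = 1.44×10^-7 T.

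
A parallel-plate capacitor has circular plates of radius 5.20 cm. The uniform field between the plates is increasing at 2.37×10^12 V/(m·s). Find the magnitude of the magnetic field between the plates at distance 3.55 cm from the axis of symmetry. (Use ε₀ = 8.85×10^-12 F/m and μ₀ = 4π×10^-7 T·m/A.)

Total displacement current: I_d = ε₀(πR²)(dE/dt) = (8.85×10^-12)(8.495×10^-3)(2.37×10^12) = 0.1782 A.
An Ampèrian loop of radius r encloses a fraction (r/R)² of I_d. Then B·2πr = μ₀ I_d (r/R)², giving B = μ₀ I_d r/(2πR²) = 4.68×10^-7 T.

4.68×10^-7 T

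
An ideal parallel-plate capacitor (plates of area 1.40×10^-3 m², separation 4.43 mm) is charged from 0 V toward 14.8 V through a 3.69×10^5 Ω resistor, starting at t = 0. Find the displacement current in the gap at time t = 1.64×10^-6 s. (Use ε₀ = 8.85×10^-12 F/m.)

C = ε₀A/d = (8.85×10^-12)(1.40×10^-3)/(4.43×10^-3) = 2.797×10^-12 F and τ = RC = 1.032×10^-6 s. I_d in the gap equals the RC charging current.
I_d(t) = (V₀/R) e^(−t/τ) = 4.011×10^-5 · e^(−1.589) = 8.19×10^-6 A.

8.19×10^-6 A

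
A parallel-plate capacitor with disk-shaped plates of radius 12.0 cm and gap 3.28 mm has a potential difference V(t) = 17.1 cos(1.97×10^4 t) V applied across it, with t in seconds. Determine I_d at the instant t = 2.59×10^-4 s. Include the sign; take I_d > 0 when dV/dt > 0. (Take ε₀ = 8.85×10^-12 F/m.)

C = ε₀A/d = (8.85×10^-12)(0.04524)/(3.28×10^-3) = 1.221×10^-10 F. dV/dt = V₀ω·−sin(ωt); at ωt = 5.1023 rad this factor is 0.9249.
I_d = C dV/dt = (1.221×10^-10)(17.1)(1.97×10^4)(0.9249) = 3.80×10^-5 A.

3.80×10^-5 A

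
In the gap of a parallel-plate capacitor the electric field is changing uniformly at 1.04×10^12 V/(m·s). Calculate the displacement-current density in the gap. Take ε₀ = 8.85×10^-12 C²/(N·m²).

J_d = ε₀ ∂E/∂t, so J_d = 9.20 A/m².

9.20 A/m²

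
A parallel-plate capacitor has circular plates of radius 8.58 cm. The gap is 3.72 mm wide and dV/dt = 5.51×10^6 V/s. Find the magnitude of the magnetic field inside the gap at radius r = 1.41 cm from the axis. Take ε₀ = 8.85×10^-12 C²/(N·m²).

I_d = C dV/dt with C = ε₀πR²/d = 5.503×10^-11 F, so I_d = (5.503×10^-11)(5.51×10^6) = 3.032×10^-4 A.
∮B·dl = μ₀ I_d,enc with I_d,enc = I_d r²/R² = 8.188×10^-6 A; so B = μ₀ I_d,enc/(2πr) = 1.16×10^-10 T.

1.16×10^-10 T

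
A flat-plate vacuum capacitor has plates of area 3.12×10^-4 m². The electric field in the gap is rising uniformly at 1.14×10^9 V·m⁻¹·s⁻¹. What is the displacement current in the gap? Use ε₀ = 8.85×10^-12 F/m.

3.15×10^-6 A

I_d = ε₀ A (dE/dt) = (8.85×10^-12)(3.12×10^-4 m²)(1.14×10^9) = 3.15×10^-6 A.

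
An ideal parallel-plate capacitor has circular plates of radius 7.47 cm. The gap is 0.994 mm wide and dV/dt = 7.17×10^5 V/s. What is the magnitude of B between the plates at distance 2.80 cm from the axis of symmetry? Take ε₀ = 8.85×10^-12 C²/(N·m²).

dE/dt = (dV/dt)/d = 7.213×10^8 V/(m·s); I_d = ε₀(πR²)(dE/dt) = (8.85×10^-12)(0.01753)(7.213×10^8) = 1.119×10^-4 A.
∮B·dl = μ₀ I_d,enc with I_d,enc = I_d r²/R² = 1.572×10^-5 A; so B = μ₀ I_d,enc/(2πr) = 1.12×10^-10 T.

1.12×10^-10 T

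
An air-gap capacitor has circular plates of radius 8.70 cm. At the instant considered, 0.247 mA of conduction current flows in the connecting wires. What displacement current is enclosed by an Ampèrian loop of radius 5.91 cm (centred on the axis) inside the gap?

1.14×10^-4 A

No conduction current crosses the gap, so I_d there equals the 2.47×10^-4 A in the leads.
The field is uniform, so I_d,enc = I_d (r/R)² = (2.47×10^-4)(5.91/8.70)² = 1.14×10^-4 A.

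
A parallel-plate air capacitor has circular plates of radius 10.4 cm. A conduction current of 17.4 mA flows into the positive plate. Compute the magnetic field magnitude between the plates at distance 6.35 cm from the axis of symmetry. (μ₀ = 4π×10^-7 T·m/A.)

No conduction current crosses the gap, so I_d there equals the 0.0174 A in the leads.
An Ampèrian loop of radius r encloses a fraction (r/R)² of I_d. Then B·2πr = μ₀ I_d (r/R)², giving B = μ₀ I_d r/(2πR²) = 2.04×10^-8 T.

2.04×10^-8 T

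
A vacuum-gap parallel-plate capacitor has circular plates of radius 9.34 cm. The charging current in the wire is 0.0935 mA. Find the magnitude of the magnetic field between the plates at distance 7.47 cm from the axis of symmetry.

1.60×10^-10 T

Between the plates the displacement current equals the wire current: I_d = 0.0935 mA = 9.35×10^-5 A.
For r < R the Ampère–Maxwell law gives B(2πr) = μ₀ I_d (r²/R²), so B = μ₀ I_d r/(2πR²) = (4π×10^-7)(9.35×10^-5)(0.0747)/(2π·0.0934²) = 1.60×10^-10 T.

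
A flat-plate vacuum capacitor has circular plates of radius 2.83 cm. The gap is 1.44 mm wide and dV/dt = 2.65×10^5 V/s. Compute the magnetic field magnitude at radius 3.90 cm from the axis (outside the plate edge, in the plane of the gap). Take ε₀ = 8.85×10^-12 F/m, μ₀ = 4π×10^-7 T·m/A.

With E = V/d, dE/dt = 1.840×10^8 V/(m·s) and πR² = 2.516×10^-3 m², giving I_d = ε₀ πR² dE/dt = 4.097×10^-6 A.
Outside the plates the loop encloses all of I_d, so B·2πr = μ₀ I_d and B = 2.10×10^-11 T.

2.10×10^-11 T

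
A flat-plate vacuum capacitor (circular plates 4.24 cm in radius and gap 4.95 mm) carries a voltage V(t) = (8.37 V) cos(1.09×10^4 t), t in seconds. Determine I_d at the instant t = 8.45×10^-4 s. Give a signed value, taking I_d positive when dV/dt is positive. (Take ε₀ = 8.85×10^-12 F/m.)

-1.96×10^-7 A

dV/dt = (8.37)(1.09×10^4)·−sin(9.2105) = -1.940×10^4 V/s.
I_d = C dV/dt with C = ε₀A/d = (8.85×10^-12)(5.648×10^-3)/(4.95×10^-3) = 1.010×10^-11 F, so I_d = (1.010×10^-11)(-1.940×10^4) = -1.96×10^-7 A.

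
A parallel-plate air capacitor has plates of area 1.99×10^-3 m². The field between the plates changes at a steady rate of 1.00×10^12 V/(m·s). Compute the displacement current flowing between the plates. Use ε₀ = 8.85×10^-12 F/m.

I_d = ε₀ A (dE/dt) = (8.85×10^-12)(1.99×10^-3 m²)(1.00×10^12) = 0.0176 A.

0.0176 A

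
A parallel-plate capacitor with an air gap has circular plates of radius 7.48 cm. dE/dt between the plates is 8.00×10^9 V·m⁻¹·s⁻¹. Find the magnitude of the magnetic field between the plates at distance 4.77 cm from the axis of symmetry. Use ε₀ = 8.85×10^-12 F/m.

Through the whole plate area (πR² = 0.01758 m²), I_d = ε₀ πR² dE/dt = 1.245×10^-3 A.
An Ampèrian loop of radius r encloses a fraction (r/R)² of I_d. Then B·2πr = μ₀ I_d (r/R)², giving B = μ₀ I_d r/(2πR²) = 2.12×10^-9 T.

2.12×10^-9 T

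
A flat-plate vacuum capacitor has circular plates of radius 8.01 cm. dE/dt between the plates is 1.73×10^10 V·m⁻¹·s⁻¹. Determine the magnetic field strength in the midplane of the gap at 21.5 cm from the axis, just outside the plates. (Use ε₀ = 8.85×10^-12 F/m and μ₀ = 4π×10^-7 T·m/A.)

2.87×10^-9 T

I_d = ε₀ dΦ_E/dt = ε₀ πR² (dE/dt) = (8.85×10^-12)(0.02016)(1.73×10^10) = 3.087×10^-3 A through the full plate area.
Outside the plates the loop encloses all of I_d, so B·2πr = μ₀ I_d and B = 2.87×10^-9 T.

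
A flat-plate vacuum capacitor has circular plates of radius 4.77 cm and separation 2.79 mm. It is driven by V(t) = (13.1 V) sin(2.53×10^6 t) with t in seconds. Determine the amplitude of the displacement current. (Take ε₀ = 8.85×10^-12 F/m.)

The displacement current equals the conduction current C dV/dt, which peaks at C V₀ ω.
With C = ε₀A/d = (8.85×10^-12)(7.148×10^-3)/(2.79×10^-3) = 2.267×10^-11 F and ω = 2.53×10^6 rad/s, I_d,max = (2.267×10^-11)(13.1)(2.53×10^6) = 7.51×10^-4 A.

7.51×10^-4 A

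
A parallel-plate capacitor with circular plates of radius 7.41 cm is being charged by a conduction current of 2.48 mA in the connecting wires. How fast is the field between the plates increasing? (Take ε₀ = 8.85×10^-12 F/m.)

1.62×10^10 V/(m·s)

The displacement current between the plates equals the conduction current, I_d = 2.48 mA.
Since I_d = ε₀ A dE/dt, dE/dt = I_d/(ε₀A) = (2.48×10^-3)/((8.85×10^-12)(0.01725)) = 1.62×10^10 V/(m·s).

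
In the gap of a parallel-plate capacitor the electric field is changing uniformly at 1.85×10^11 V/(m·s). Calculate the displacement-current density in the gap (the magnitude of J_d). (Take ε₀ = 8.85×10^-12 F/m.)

1.64 A/m²

The displacement-current density is ε₀ ∂E/∂t = (8.85×10^-12)(1.85×10^11) = 1.64 A/m².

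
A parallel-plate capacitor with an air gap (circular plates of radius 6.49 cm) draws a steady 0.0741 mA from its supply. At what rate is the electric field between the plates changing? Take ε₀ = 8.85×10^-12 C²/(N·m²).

6.33×10^8 V/(m·s)

The displacement current between the plates equals the conduction current, I_d = 0.0741 mA.
Then dE/dt = I_d/(ε₀A) = 6.33×10^8 V/(m·s).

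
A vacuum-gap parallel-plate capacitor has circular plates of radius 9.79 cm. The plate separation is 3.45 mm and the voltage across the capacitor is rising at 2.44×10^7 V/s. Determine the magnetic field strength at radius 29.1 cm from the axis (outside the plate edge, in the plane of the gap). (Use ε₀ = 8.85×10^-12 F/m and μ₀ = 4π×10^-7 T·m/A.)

1.30×10^-9 T

With E = V/d, dE/dt = 7.072×10^9 V/(m·s) and πR² = 0.03011 m², giving I_d = ε₀ πR² dE/dt = 1.885×10^-3 A.
For r ≥ R the full I_d is enclosed: B = μ₀ I_d/(2πr) = (4π×10^-7)(1.885×10^-3)/(2π·0.291) = 1.30×10^-9 T.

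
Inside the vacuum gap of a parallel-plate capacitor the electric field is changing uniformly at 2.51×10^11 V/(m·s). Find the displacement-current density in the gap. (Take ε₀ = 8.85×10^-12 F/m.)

J_d = ε₀ dE/dt = (8.85×10^-12)(2.51×10^11) = 2.22 A/m².

2.22 A/m²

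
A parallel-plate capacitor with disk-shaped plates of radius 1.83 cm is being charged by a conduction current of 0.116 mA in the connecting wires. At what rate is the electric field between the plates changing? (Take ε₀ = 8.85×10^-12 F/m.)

By continuity, I_d in the gap equals the 0.116 mA flowing in the wire.
Since I_d = ε₀ A dE/dt, dE/dt = I_d/(ε₀A) = (1.16×10^-4)/((8.85×10^-12)(1.052×10^-3)) = 1.25×10^10 V/(m·s).

1.25×10^10 V/(m·s)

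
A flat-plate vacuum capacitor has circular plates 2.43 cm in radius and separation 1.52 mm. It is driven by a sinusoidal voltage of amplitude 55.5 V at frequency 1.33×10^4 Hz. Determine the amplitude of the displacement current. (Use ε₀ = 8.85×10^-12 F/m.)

(dE/dt)_max = V₀ω/d = 3.051×10^9 V/(m·s); ω = 2πf = 8.357×10^4 rad/s.
I_d,max = ε₀ A (dE/dt)_max = (8.85×10^-12)(1.855×10^-3)(3.051×10^9) = 5.01×10^-5 A.

5.01×10^-5 A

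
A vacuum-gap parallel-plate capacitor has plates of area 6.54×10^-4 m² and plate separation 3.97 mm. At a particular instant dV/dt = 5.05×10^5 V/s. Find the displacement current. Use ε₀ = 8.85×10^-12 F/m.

7.36×10^-7 A

C = ε₀A/d = (8.85×10^-12)(6.54×10^-4)/(3.97×10^-3) = 1.458×10^-12 F.
I_d = C dV/dt = (1.458×10^-12)(5.05×10^5) = 7.36×10^-7 A.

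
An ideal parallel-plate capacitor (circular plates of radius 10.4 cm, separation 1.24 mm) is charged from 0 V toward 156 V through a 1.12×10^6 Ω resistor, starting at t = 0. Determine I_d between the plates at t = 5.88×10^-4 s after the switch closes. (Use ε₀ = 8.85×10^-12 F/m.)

1.60×10^-5 A

C = ε₀A/d = (8.85×10^-12)(0.03398)/(1.24×10^-3) = 2.425×10^-10 F, so τ = RC = 2.716×10^-4 s.
The conduction current is I(t) = (V₀/R) e^(−t/τ), and the displacement current between the plates equals it.
t/τ = 2.165; I_d = (156/1.12×10^6) · e^(−2.165) = (1.393×10^-4)(0.1147) = 1.60×10^-5 A.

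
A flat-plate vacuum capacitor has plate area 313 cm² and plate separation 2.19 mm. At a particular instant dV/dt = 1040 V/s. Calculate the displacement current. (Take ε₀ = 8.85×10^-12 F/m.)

The field between the plates is E = V/d, so dE/dt = (1040)/(2.19×10^-3 m) = 4.749×10^5 V/(m·s).
I_d = ε₀ A (dE/dt) = (8.85×10^-12)(0.0313)(4.749×10^5) = 1.32×10^-7 A.

1.32×10^-7 A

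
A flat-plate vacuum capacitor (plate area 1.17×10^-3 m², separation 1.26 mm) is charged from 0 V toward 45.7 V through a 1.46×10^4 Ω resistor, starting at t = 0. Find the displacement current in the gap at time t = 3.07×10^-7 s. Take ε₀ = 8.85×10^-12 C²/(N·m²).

C = ε₀A/d = (8.85×10^-12)(1.17×10^-3)/(1.26×10^-3) = 8.218×10^-12 F, so τ = RC = 1.200×10^-7 s.
The conduction current is I(t) = (V₀/R) e^(−t/τ), and the displacement current between the plates equals it.
t/τ = 2.558; I_d = (45.7/1.46×10^4) · e^(−2.558) = (3.130×10^-3)(0.07746) = 2.42×10^-4 A.

2.42×10^-4 A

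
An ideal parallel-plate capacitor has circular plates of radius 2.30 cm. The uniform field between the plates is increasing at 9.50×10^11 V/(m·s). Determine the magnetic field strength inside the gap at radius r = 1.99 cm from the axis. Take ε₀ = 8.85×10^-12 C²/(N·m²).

1.05×10^-7 T

I_d = ε₀ dΦ_E/dt = ε₀ πR² (dE/dt) = (8.85×10^-12)(1.662×10^-3)(9.50×10^11) = 0.01397 A through the full plate area.
An Ampèrian loop of radius r encloses a fraction (r/R)² of I_d. Then B·2πr = μ₀ I_d (r/R)², giving B = μ₀ I_d r/(2πR²) = 1.05×10^-7 T.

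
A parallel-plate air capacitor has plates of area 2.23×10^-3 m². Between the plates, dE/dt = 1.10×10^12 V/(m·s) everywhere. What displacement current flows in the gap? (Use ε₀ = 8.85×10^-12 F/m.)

0.0217 A

With a uniform field, Φ_E = EA, so I_d = ε₀ A dE/dt = 0.0217 A.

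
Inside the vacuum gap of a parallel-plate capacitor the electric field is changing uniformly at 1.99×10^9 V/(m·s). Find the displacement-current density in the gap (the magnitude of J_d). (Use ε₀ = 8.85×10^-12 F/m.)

0.0176 A/m²

J_d = ε₀ ∂E/∂t, so J_d = 0.0176 A/m².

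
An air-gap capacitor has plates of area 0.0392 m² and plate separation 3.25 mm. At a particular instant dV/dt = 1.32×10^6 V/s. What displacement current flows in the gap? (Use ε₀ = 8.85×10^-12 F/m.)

C = ε₀A/d = (8.85×10^-12)(0.0392)/(3.25×10^-3) = 1.067×10^-10 F.
I_d = C dV/dt = (1.067×10^-10)(1.32×10^6) = 1.41×10^-4 A.

1.41×10^-4 A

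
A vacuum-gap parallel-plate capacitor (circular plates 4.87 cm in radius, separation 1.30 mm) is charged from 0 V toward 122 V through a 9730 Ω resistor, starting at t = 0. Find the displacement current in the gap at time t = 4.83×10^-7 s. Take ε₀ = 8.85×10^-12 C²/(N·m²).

4.71×10^-3 A

C = ε₀A/d = (8.85×10^-12)(7.451×10^-3)/(1.30×10^-3) = 5.072×10^-11 F, so τ = RC = 4.935×10^-7 s.
The conduction current is I(t) = (V₀/R) e^(−t/τ), and the displacement current between the plates equals it.
t/τ = 0.9787; I_d = (122/9730) · e^(−0.9787) = (0.01254)(0.3758) = 4.71×10^-3 A.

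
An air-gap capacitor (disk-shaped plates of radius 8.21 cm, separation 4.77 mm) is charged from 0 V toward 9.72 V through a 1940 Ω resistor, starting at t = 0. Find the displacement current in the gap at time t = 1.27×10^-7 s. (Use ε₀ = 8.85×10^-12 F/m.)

C = ε₀A/d = (8.85×10^-12)(0.02118)/(4.77×10^-3) = 3.930×10^-11 F, so τ = RC = 7.624×10^-8 s.
The conduction current is I(t) = (V₀/R) e^(−t/τ), and the displacement current between the plates equals it.
t/τ = 1.666; I_d = (9.72/1940) · e^(−1.666) = (5.010×10^-3)(0.1890) = 9.47×10^-4 A.

9.47×10^-4 A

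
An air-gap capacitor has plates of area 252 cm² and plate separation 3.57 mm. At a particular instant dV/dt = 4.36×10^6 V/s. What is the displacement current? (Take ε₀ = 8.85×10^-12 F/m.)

2.72×10^-4 A

The field between the plates is E = V/d, so dE/dt = (4.36×10^6)/(3.57×10^-3 m) = 1.221×10^9 V/(m·s).
I_d = ε₀ A (dE/dt) = (8.85×10^-12)(0.0252)(1.221×10^9) = 2.72×10^-4 A.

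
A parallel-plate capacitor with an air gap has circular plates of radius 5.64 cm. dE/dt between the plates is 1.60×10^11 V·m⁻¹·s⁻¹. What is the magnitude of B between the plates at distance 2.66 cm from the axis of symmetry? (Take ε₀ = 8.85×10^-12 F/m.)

Total displacement current: I_d = ε₀(πR²)(dE/dt) = (8.85×10^-12)(9.993×10^-3)(1.60×10^11) = 0.01415 A.
∮B·dl = μ₀ I_d,enc with I_d,enc = I_d r²/R² = 3.147×10^-3 A; so B = μ₀ I_d,enc/(2πr) = 2.37×10^-8 T.

2.37×10^-8 T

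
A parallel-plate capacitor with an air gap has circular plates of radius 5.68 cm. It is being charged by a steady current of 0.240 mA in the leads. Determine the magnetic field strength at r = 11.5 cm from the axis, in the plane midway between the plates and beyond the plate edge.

4.17×10^-10 T

No conduction current crosses the gap, so I_d there equals the 2.40×10^-4 A in the leads.
With r > R the enclosed displacement current is the full I_d; B = μ₀ I_d / (2πr) = 4.17×10^-10 T.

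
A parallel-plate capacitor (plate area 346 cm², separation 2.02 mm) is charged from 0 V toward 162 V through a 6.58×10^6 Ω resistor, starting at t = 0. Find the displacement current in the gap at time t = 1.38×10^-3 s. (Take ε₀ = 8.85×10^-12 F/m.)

6.17×10^-6 A

With C = ε₀A/d = (8.85×10^-12)(0.0346)/(2.02×10^-3) = 1.516×10^-10 F, the time constant is τ = RC = 9.975×10^-4 s, so t/τ = 1.383 and e^(−t/τ) = 0.2508.
I_d = I_cond = (V₀/R) e^(−t/τ) = (2.462×10^-5)(0.2508) = 6.17×10^-6 A.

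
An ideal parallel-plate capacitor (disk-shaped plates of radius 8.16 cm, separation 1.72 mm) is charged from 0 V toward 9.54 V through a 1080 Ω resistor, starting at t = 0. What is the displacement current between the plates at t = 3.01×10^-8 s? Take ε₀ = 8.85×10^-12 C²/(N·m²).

C = ε₀A/d = (8.85×10^-12)(0.02092)/(1.72×10^-3) = 1.076×10^-10 F, so τ = RC = 1.162×10^-7 s.
The conduction current is I(t) = (V₀/R) e^(−t/τ), and the displacement current between the plates equals it.
t/τ = 0.2590; I_d = (9.54/1080) · e^(−0.2590) = (8.833×10^-3)(0.7718) = 6.82×10^-3 A.

6.82×10^-3 A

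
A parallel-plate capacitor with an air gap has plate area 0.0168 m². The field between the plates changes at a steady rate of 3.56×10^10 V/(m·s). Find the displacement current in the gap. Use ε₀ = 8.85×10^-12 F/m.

5.29×10^-3 A

I_d = ε₀ A (dE/dt) = (8.85×10^-12)(0.0168 m²)(3.56×10^10) = 5.29×10^-3 A.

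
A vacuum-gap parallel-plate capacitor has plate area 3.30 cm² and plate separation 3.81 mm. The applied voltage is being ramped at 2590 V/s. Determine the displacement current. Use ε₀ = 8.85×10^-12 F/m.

1.99×10^-9 A

The displacement current equals the charging current C dV/dt. With C = ε₀A/d = (8.85×10^-12)(3.30×10^-4)/(3.81×10^-3) = 7.665×10^-13 F, I_d = (7.665×10^-13)(2590) = 1.99×10^-9 A.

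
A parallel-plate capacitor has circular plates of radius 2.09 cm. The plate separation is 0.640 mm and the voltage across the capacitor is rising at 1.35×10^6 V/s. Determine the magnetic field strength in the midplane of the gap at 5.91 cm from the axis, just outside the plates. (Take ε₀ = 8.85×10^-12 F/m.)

dE/dt = (dV/dt)/d = 2.109×10^9 V/(m·s); I_d = ε₀(πR²)(dE/dt) = (8.85×10^-12)(1.372×10^-3)(2.109×10^9) = 2.561×10^-5 A.
For r ≥ R the full I_d is enclosed: B = μ₀ I_d/(2πr) = (4π×10^-7)(2.561×10^-5)/(2π·0.0591) = 8.67×10^-11 T.

8.67×10^-11 T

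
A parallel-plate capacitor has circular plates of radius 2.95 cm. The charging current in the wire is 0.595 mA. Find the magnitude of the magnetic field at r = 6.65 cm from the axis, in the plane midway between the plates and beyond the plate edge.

1.79×10^-9 T

No conduction current crosses the gap, so I_d there equals the 5.95×10^-4 A in the leads.
With r > R the enclosed displacement current is the full I_d; B = μ₀ I_d / (2πr) = 1.79×10^-9 T.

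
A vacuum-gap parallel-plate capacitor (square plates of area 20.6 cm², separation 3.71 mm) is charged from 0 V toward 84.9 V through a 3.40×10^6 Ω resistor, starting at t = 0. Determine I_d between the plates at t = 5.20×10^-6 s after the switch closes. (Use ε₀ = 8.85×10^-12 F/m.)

C = ε₀A/d = (8.85×10^-12)(2.06×10^-3)/(3.71×10^-3) = 4.914×10^-12 F, so τ = RC = 1.671×10^-5 s.
The conduction current is I(t) = (V₀/R) e^(−t/τ), and the displacement current between the plates equals it.
t/τ = 0.3112; I_d = (84.9/3.40×10^6) · e^(−0.3112) = (2.497×10^-5)(0.7326) = 1.83×10^-5 A.

1.83×10^-5 A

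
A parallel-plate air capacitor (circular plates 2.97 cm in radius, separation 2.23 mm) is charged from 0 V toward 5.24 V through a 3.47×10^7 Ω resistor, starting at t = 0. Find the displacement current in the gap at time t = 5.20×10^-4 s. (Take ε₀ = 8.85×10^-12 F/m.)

C = ε₀A/d = (8.85×10^-12)(2.771×10^-3)/(2.23×10^-3) = 1.100×10^-11 F and τ = RC = 3.817×10^-4 s. I_d in the gap equals the RC charging current.
I_d(t) = (V₀/R) e^(−t/τ) = 1.510×10^-7 · e^(−1.362) = 3.87×10^-8 A.

3.87×10^-8 A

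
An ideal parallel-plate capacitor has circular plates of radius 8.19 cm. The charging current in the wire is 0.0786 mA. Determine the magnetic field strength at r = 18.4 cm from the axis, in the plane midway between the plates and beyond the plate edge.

By continuity the displacement current in the gap matches the conduction current: I_d = 7.86×10^-5 A.
With r > R the enclosed displacement current is the full I_d; B = μ₀ I_d / (2πr) = 8.54×10^-11 T.

8.54×10^-11 T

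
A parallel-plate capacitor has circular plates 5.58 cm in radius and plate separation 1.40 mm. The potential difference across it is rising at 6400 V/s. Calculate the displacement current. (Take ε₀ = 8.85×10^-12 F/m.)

C = ε₀A/d = (8.85×10^-12)(9.782×10^-3)/(1.40×10^-3) = 6.184×10^-11 F.
I_d = C dV/dt = (6.184×10^-11)(6400) = 3.96×10^-7 A.

3.96×10^-7 A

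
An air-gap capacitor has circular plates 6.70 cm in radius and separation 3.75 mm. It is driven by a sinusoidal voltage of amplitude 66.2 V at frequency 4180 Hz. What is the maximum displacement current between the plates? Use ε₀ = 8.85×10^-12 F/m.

5.79×10^-5 A

The displacement current equals the conduction current C dV/dt, which peaks at C V₀ ω.
With C = ε₀A/d = (8.85×10^-12)(0.01410)/(3.75×10^-3) = 3.328×10^-11 F and ω = 2πf = 2.626×10^4 rad/s, I_d,max = (3.328×10^-11)(66.2)(2.626×10^4) = 5.79×10^-5 A.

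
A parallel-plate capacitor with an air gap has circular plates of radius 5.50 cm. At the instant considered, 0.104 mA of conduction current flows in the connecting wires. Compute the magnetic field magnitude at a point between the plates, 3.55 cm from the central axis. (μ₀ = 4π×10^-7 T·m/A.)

Between the plates the displacement current equals the wire current: I_d = 0.104 mA = 1.04×10^-4 A.
For r < R the Ampère–Maxwell law gives B(2πr) = μ₀ I_d (r²/R²), so B = μ₀ I_d r/(2πR²) = (4π×10^-7)(1.04×10^-4)(0.0355)/(2π·0.0550²) = 2.44×10^-10 T.

2.44×10^-10 T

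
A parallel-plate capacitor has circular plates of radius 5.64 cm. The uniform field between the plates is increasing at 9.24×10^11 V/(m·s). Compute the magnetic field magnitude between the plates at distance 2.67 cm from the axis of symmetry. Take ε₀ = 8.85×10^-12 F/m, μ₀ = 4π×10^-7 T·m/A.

I_d = ε₀ dΦ_E/dt = ε₀ πR² (dE/dt) = (8.85×10^-12)(9.993×10^-3)(9.24×10^11) = 0.08172 A through the full plate area.
∮B·dl = μ₀ I_d,enc with I_d,enc = I_d r²/R² = 0.01831 A; so B = μ₀ I_d,enc/(2πr) = 1.37×10^-7 T.

1.37×10^-7 T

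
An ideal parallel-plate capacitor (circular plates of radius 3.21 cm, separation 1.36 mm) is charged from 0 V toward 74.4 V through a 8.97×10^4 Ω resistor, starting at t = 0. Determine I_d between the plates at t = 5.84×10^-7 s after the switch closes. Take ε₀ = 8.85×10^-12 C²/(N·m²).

With C = ε₀A/d = (8.85×10^-12)(3.237×10^-3)/(1.36×10^-3) = 2.106×10^-11 F, the time constant is τ = RC = 1.889×10^-6 s, so t/τ = 0.3092 and e^(−t/τ) = 0.7340.
I_d = I_cond = (V₀/R) e^(−t/τ) = (8.294×10^-4)(0.7340) = 6.09×10^-4 A.

6.09×10^-4 A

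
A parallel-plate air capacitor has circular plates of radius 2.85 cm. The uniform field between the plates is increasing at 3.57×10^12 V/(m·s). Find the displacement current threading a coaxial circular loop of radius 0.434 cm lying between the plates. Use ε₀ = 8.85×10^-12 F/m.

1.87×10^-3 A

Through the whole plate area (πR² = 2.552×10^-3 m²), I_d = ε₀ πR² dE/dt = 0.08063 A.
Since J_d is uniform, the enclosed fraction is (r/R)² = 0.02319, giving I_d,enc = 1.87×10^-3 A.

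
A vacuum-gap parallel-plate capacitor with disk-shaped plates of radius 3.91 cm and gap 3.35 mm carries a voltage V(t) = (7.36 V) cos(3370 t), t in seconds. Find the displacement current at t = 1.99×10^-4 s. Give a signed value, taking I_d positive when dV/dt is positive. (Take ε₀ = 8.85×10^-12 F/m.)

-1.96×10^-7 A

dE/dt = (V₀ω/d)·−sin(ωt) with ωt = 0.67063 rad: (7.36)(3370)(-0.6215)/(3.35×10^-3) = -4.602×10^6 V/(m·s).
I_d = ε₀ A dE/dt = (8.85×10^-12)(4.803×10^-3)(-4.602×10^6) = -1.96×10^-7 A.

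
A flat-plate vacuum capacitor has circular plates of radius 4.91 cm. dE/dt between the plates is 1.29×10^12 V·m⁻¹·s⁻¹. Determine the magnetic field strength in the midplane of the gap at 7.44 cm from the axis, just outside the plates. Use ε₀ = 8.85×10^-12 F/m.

Through the whole plate area (πR² = 7.574×10^-3 m²), I_d = ε₀ πR² dE/dt = 0.08647 A.
With r > R the enclosed displacement current is the full I_d; B = μ₀ I_d / (2πr) = 2.32×10^-7 T.

2.32×10^-7 T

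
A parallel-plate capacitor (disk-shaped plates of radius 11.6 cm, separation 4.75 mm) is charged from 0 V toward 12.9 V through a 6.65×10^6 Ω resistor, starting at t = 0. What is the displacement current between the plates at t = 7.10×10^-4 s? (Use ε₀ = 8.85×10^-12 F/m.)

5.00×10^-7 A

With C = ε₀A/d = (8.85×10^-12)(0.04227)/(4.75×10^-3) = 7.876×10^-11 F, the time constant is τ = RC = 5.238×10^-4 s, so t/τ = 1.355 and e^(−t/τ) = 0.2579.
I_d = I_cond = (V₀/R) e^(−t/τ) = (1.940×10^-6)(0.2579) = 5.00×10^-7 A.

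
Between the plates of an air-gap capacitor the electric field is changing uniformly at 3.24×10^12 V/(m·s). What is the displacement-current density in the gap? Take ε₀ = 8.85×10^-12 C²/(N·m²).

J_d = ε₀ dE/dt = (8.85×10^-12)(3.24×10^12) = 28.7 A/m².

28.7 A/m²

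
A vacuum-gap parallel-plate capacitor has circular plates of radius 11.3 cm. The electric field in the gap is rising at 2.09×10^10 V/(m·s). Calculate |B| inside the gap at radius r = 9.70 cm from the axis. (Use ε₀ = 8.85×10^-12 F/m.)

1.13×10^-8 T

Total displacement current: I_d = ε₀(πR²)(dE/dt) = (8.85×10^-12)(0.04011)(2.09×10^10) = 7.419×10^-3 A.
For r < R the Ampère–Maxwell law gives B(2πr) = μ₀ I_d (r²/R²), so B = μ₀ I_d r/(2πR²) = (4π×10^-7)(7.419×10^-3)(0.0970)/(2π·0.113²) = 1.13×10^-8 T.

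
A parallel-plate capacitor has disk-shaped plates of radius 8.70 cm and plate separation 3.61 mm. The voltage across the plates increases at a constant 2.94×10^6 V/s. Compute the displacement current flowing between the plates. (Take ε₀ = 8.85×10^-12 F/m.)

The field between the plates is E = V/d, so dE/dt = (2.94×10^6)/(3.61×10^-3 m) = 8.144×10^8 V/(m·s).
I_d = ε₀ A (dE/dt) = (8.85×10^-12)(0.02378)(8.144×10^8) = 1.71×10^-4 A.

1.71×10^-4 A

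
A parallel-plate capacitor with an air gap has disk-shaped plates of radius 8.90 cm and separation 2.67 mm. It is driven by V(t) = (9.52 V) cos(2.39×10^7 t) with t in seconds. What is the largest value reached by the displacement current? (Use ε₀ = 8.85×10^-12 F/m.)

0.0188 A

(dE/dt)_max = V₀ω/d = 8.522×10^10 V/(m·s); ω = 2.39×10^7 rad/s.
I_d,max = ε₀ A (dE/dt)_max = (8.85×10^-12)(0.02488)(8.522×10^10) = 0.0188 A.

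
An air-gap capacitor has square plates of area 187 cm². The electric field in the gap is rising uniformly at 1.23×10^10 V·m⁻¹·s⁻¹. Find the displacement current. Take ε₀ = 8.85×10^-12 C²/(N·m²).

2.04×10^-3 A

The displacement current is ε₀ times dΦ_E/dt = ε₀ A dE/dt = (8.85×10^-12)(0.0187)(1.23×10^10) = 2.04×10^-3 A.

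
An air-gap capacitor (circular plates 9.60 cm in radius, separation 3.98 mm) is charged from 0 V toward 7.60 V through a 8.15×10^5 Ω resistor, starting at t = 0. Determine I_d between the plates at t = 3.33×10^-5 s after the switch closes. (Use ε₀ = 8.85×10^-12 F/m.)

4.94×10^-6 A

C = ε₀A/d = (8.85×10^-12)(0.02895)/(3.98×10^-3) = 6.437×10^-11 F and τ = RC = 5.246×10^-5 s. I_d in the gap equals the RC charging current.
I_d(t) = (V₀/R) e^(−t/τ) = 9.325×10^-6 · e^(−0.6348) = 4.94×10^-6 A.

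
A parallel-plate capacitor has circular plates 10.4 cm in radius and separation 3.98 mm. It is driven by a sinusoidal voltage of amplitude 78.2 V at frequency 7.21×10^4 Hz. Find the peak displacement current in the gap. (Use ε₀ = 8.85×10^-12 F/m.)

2.68×10^-3 A

C = ε₀A/d = (8.85×10^-12)(0.03398)/(3.98×10^-3) = 7.556×10^-11 F; ω = 2πf = 4.530×10^5 rad/s.
I_d = C dV/dt, so |I_d|_max = C V₀ ω = (7.556×10^-11)(78.2)(4.530×10^5) = 2.68×10^-3 A.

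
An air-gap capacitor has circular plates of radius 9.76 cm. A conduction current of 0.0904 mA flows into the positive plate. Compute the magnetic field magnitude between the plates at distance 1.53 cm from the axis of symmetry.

Between the plates the displacement current equals the wire current: I_d = 0.0904 mA = 9.04×10^-5 A.
∮B·dl = μ₀ I_d,enc with I_d,enc = I_d r²/R² = 2.222×10^-6 A; so B = μ₀ I_d,enc/(2πr) = 2.90×10^-11 T.

2.90×10^-11 T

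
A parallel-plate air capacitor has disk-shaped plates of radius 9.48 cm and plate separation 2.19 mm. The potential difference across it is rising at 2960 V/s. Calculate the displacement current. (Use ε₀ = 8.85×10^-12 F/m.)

3.38×10^-7 A

C = ε₀A/d = (8.85×10^-12)(0.02823)/(2.19×10^-3) = 1.141×10^-10 F.
I_d = C dV/dt = (1.141×10^-10)(2960) = 3.38×10^-7 A.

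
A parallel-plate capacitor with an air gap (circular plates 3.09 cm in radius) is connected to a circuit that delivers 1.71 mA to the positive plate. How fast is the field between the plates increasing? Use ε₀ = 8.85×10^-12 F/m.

6.44×10^10 V/(m·s)

By continuity, I_d in the gap equals the 1.71 mA flowing in the wire.
Inverting I_d = ε₀ A dE/dt gives dE/dt = 1.71×10^-3 / (8.85×10^-12 · 3.000×10^-3) = 6.44×10^10 V/(m·s).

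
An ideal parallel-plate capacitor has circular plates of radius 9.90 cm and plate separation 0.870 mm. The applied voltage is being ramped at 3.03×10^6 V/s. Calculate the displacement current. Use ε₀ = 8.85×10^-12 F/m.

9.49×10^-4 A

The field between the plates is E = V/d, so dE/dt = (3.03×10^6)/(8.70×10^-4 m) = 3.483×10^9 V/(m·s).
I_d = ε₀ A (dE/dt) = (8.85×10^-12)(0.03079)(3.483×10^9) = 9.49×10^-4 A.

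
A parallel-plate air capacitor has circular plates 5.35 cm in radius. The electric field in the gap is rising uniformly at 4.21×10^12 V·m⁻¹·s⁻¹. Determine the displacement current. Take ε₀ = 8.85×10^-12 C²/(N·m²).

The displacement current is ε₀ times dΦ_E/dt = ε₀ A dE/dt = (8.85×10^-12)(8.992×10^-3)(4.21×10^12) = 0.335 A.

0.335 A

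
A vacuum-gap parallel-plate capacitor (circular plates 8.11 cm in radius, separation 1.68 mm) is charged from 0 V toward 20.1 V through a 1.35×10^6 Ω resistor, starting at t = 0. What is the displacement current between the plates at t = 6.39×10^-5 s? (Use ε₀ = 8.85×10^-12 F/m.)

9.64×10^-6 A

With C = ε₀A/d = (8.85×10^-12)(0.02066)/(1.68×10^-3) = 1.088×10^-10 F, the time constant is τ = RC = 1.469×10^-4 s, so t/τ = 0.4350 and e^(−t/τ) = 0.6473.
I_d = I_cond = (V₀/R) e^(−t/τ) = (1.489×10^-5)(0.6473) = 9.64×10^-6 A.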